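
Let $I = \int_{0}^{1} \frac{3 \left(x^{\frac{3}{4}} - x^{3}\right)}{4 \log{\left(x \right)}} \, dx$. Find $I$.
$\log{\left(\frac{7^{\frac{3}{4}}}{8} \right)}$

Introduce a parameter $a$ in the exponent: let $I(a) = \int_{0}^{1} \frac{3 \left(- x^{3} + x^{a}\right)}{4 \log{\left(x \right)}} \, dx$.

Since $\dfrac{\partial}{\partial a}\,x^{a} = x^{a} \ln x$, the $\ln x$ in the denominator cancels and
$$\frac{dI}{da} = \int_{0}^{1} \frac{3}{4} x^{a} \, dx = \frac{3}{4} \left[\frac{x^{a+1}}{a+1}\right]_0^1 = \frac{3}{4 \left(a + 1\right)}.$$

Integrating with respect to $a$ gives $I(a) = \frac{3 \log{\left(a + 1 \right)}}{4} - \frac{3 \log{\left(2 \right)}}{2} + C$.

At $a = 3$ the integrand is identically $0$, so $I(3) = 0$. The closed form gives $0$, hence $C = 0$.

Setting $a = \frac{3}{4}$:
$$I = \log{\left(\frac{7^{\frac{3}{4}}}{8} \right)}.$$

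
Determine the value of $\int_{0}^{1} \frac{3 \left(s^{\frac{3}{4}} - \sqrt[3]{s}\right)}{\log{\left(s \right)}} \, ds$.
$- \log{\left(\frac{4096}{9261} \right)}$

Consider the one-parameter family: let $I(a) = \int_{0}^{1} \frac{3 \left(s^{\frac{3}{4}} - s^{a}\right)}{\log{\left(s \right)}} \, ds$.

Since $\dfrac{\partial}{\partial a}\,s^{a} = s^{a} \ln s$, the $\ln s$ in the denominator cancels and
$$\frac{dI}{da} = \int_{0}^{1} -3 s^{a} \, ds = -3 \left[\frac{s^{a+1}}{a+1}\right]_0^1 = - \frac{3}{a + 1}.$$

Integrating with respect to $a$ gives $I(a) = - \log{\left(\frac{64 \left(a + 1\right)^{3}}{343} \right)} + C$.

At $a = \frac{3}{4}$ the integrand is identically $0$, so $I(\frac{3}{4}) = 0$. The closed form gives $0$, hence $C = 0$.

Setting $a = \frac{1}{3}$:
$$I = - \log{\left(\frac{4096}{9261} \right)}.$$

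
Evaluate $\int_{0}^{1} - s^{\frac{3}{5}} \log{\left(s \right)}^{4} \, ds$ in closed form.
$- \frac{9375}{4096}$

Begin with the known integral
$$J(a) = \int_{0}^{1} - s^{a} \, ds = - \frac{1}{a + 1}.$$

Differentiating under the integral sign brings down a factor of $\ln s$:
$$\frac{dJ}{da} = \int_{0}^{1} - s^{a} \log{\left(s \right)} \, ds = \frac{1}{\left(a + 1\right)^{2}}.$$

Repeating $4$ times in total — each differentiation brings down another $\ln s$ — gives
$$\frac{d^{4}J}{da^{4}} = \int_{0}^{1} - s^{a} \log{\left(s \right)}^{4} \, ds = - \frac{24}{\left(a + 1\right)^{5}},$$
and the integrand here is exactly the target integrand, so $I = - \frac{24}{\left(a + 1\right)^{5}}$.

Setting $a = \frac{3}{5}$:
$$I = - \frac{9375}{4096}.$$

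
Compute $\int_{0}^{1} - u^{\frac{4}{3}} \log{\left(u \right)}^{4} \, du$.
$- \frac{5832}{16807}$

Start from the elementary integral
$$J(a) = \int_{0}^{1} - u^{a} \, du = - \frac{1}{a + 1}.$$

Differentiating under the integral sign brings down a factor of $\ln u$:
$$\frac{dJ}{da} = \int_{0}^{1} - u^{a} \log{\left(u \right)} \, du = \frac{1}{\left(a + 1\right)^{2}}.$$

Repeating $4$ times in total — each differentiation brings down another $\ln u$ — gives
$$\frac{d^{4}J}{da^{4}} = \int_{0}^{1} - u^{a} \log{\left(u \right)}^{4} \, du = - \frac{24}{\left(a + 1\right)^{5}},$$
and the integrand here is exactly the target integrand, so $I = - \frac{24}{\left(a + 1\right)^{5}}$.

Setting $a = \frac{4}{3}$:
$$I = - \frac{5832}{16807}.$$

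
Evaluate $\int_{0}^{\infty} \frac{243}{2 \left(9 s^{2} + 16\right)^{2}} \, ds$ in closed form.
$\frac{81 \pi}{512}$

Start from the standard arctangent integral
$$J(a) = \int_{0}^{\infty} \frac{3}{2 \left(a^{2} + s^{2}\right)} \, ds = \frac{3 \pi}{4 a}.$$

Differentiating under the integral sign with respect to $a$,
$$\frac{dJ}{da} = \int_{0}^{\infty} - \frac{3 a}{\left(a^{2} + s^{2}\right)^{2}} \, ds = - \frac{3 \pi}{4 a^{2}},$$
so $\int_{0}^{\infty} \frac{3}{2 \left(a^{2} + s^{2}\right)^{2}} \, ds = \frac{3 \pi}{8 a^{3}}$.

Setting $a = \frac{4}{3}$:
$$I = \frac{81 \pi}{512}.$$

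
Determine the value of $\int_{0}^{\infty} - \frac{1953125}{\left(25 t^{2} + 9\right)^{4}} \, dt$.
$- \frac{1953125 \pi}{69984}$

Start from the standard arctangent integral
$$J(a) = \int_{0}^{\infty} - \frac{5}{a^{2} + t^{2}} \, dt = - \frac{5 \pi}{2 a}.$$

Differentiating under the integral sign with respect to $a$,
$$\frac{dJ}{da} = \int_{0}^{\infty} \frac{10 a}{\left(a^{2} + t^{2}\right)^{2}} \, dt = \frac{5 \pi}{2 a^{2}},$$
so $\int_{0}^{\infty} - \frac{5}{\left(a^{2} + t^{2}\right)^{2}} \, dt = - \frac{5 \pi}{4 a^{3}}$.

Repeating — each differentiation of $1/(t^2+a^2)^j$ produces $-2ja/(t^2+a^2)^{j+1}$ — and dividing through by $-2ja$ at each step yields, after $3$ differentiations in total,
$$\int_{0}^{\infty} - \frac{5}{\left(a^{2} + t^{2}\right)^{4}} \, dt = - \frac{25 \pi}{32 a^{7}}.$$

Setting $a = \frac{3}{5}$:
$$I = - \frac{1953125 \pi}{69984}.$$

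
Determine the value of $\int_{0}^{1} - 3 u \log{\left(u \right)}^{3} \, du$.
$\frac{9}{8}$

Begin with the known integral
$$J(a) = \int_{0}^{1} - 3 u^{a} \, du = - \frac{3}{a + 1}.$$

Differentiating under the integral sign brings down a factor of $\ln u$:
$$\frac{dJ}{da} = \int_{0}^{1} - 3 u^{a} \log{\left(u \right)} \, du = \frac{3}{\left(a + 1\right)^{2}}.$$

Repeating $3$ times in total — each differentiation brings down another $\ln u$ — gives
$$\frac{d^{3}J}{da^{3}} = \int_{0}^{1} - 3 u^{a} \log{\left(u \right)}^{3} \, du = \frac{18}{\left(a + 1\right)^{4}},$$
and the integrand here is exactly the target integrand, so $I = \frac{18}{\left(a + 1\right)^{4}}$.

Setting $a = 1$:
$$I = \frac{9}{8}.$$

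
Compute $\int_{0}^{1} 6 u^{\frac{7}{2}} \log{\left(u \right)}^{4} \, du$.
$\frac{512}{6561}$

Consider the simpler parametrised integral
$$J(a) = \int_{0}^{1} 6 u^{a} \, du = \frac{6}{a + 1}.$$

Differentiating under the integral sign brings down a factor of $\ln u$:
$$\frac{dJ}{da} = \int_{0}^{1} 6 u^{a} \log{\left(u \right)} \, du = - \frac{6}{\left(a + 1\right)^{2}}.$$

Repeating $4$ times in total — each differentiation brings down another $\ln u$ — gives
$$\frac{d^{4}J}{da^{4}} = \int_{0}^{1} 6 u^{a} \log{\left(u \right)}^{4} \, du = \frac{144}{\left(a + 1\right)^{5}},$$
and the integrand here is exactly the target integrand, so $I = \frac{144}{\left(a + 1\right)^{5}}$.

Setting $a = \frac{7}{2}$:
$$I = \frac{512}{6561}.$$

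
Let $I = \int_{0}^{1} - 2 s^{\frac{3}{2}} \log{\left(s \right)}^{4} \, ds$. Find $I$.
$- \frac{1536}{3125}$

Start from the elementary integral
$$J(a) = \int_{0}^{1} - 2 s^{a} \, ds = - \frac{2}{a + 1}.$$

Differentiating under the integral sign brings down a factor of $\ln s$:
$$\frac{dJ}{da} = \int_{0}^{1} - 2 s^{a} \log{\left(s \right)} \, ds = \frac{2}{\left(a + 1\right)^{2}}.$$

Repeating $4$ times in total — each differentiation brings down another $\ln s$ — gives
$$\frac{d^{4}J}{da^{4}} = \int_{0}^{1} - 2 s^{a} \log{\left(s \right)}^{4} \, ds = - \frac{48}{\left(a + 1\right)^{5}},$$
and the integrand here is exactly the target integrand, so $I = - \frac{48}{\left(a + 1\right)^{5}}$.

Setting $a = \frac{3}{2}$:
$$I = - \frac{1536}{3125}.$$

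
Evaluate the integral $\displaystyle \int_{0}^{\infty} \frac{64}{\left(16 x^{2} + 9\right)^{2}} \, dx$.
$\frac{4 \pi}{27}$

Start from the standard arctangent integral
$$J(a) = \int_{0}^{\infty} \frac{1}{4 \left(a^{2} + x^{2}\right)} \, dx = \frac{\pi}{8 a}.$$

Differentiating under the integral sign with respect to $a$,
$$\frac{dJ}{da} = \int_{0}^{\infty} - \frac{a}{2 \left(a^{2} + x^{2}\right)^{2}} \, dx = - \frac{\pi}{8 a^{2}},$$
so $\int_{0}^{\infty} \frac{1}{4 \left(a^{2} + x^{2}\right)^{2}} \, dx = \frac{\pi}{16 a^{3}}$.

Setting $a = \frac{3}{4}$:
$$I = \frac{4 \pi}{27}.$$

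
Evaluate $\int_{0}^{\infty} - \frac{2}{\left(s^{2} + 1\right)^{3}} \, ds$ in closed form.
$- \frac{3 \pi}{8}$

Begin with the known result
$$J(a) = \int_{0}^{\infty} - \frac{2}{a^{2} + s^{2}} \, ds = - \frac{\pi}{a}.$$

Differentiating under the integral sign with respect to $a$,
$$\frac{dJ}{da} = \int_{0}^{\infty} \frac{4 a}{\left(a^{2} + s^{2}\right)^{2}} \, ds = \frac{\pi}{a^{2}},$$
so $\int_{0}^{\infty} - \frac{2}{\left(a^{2} + s^{2}\right)^{2}} \, ds = - \frac{\pi}{2 a^{3}}$.

Repeating — each differentiation of $1/(s^2+a^2)^j$ produces $-2ja/(s^2+a^2)^{j+1}$ — and dividing through by $-2ja$ at each step yields, after $2$ differentiations in total,
$$\int_{0}^{\infty} - \frac{2}{\left(a^{2} + s^{2}\right)^{3}} \, ds = - \frac{3 \pi}{8 a^{5}}.$$

Setting $a = 1$:
$$I = - \frac{3 \pi}{8}.$$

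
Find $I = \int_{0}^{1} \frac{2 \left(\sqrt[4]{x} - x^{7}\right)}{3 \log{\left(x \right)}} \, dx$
$\log{\left(\frac{10^{\frac{2}{3}}}{16} \right)}$

Consider the one-parameter family: let $I(a) = \int_{0}^{1} \frac{2 \left(- x^{7} + x^{a}\right)}{3 \log{\left(x \right)}} \, dx$.

Since $\dfrac{\partial}{\partial a}\,x^{a} = x^{a} \ln x$, the $\ln x$ in the denominator cancels and
$$\frac{dI}{da} = \int_{0}^{1} \frac{2}{3} x^{a} \, dx = \frac{2}{3} \left[\frac{x^{a+1}}{a+1}\right]_0^1 = \frac{2}{3 \left(a + 1\right)}.$$

Integrating with respect to $a$ gives $I(a) = \log{\left(\frac{\left(a + 1\right)^{\frac{2}{3}}}{4} \right)} + C$.

At $a = 7$ the integrand is identically $0$, so $I(7) = 0$. The closed form gives $0$, hence $C = 0$.

Setting $a = \frac{1}{4}$:
$$I = \log{\left(\frac{10^{\frac{2}{3}}}{16} \right)}.$$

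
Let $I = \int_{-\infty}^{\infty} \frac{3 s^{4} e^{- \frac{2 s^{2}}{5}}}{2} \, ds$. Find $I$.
$\frac{225 \sqrt{10} \sqrt{\pi}}{64}$

Consider the simpler parametrised integral
$$J(a) = \int_{-\infty}^{\infty} \frac{3 e^{- a s^{2}}}{2} \, ds = \frac{3 \sqrt{\pi}}{2 \sqrt{a}}.$$

Differentiating under the integral sign brings down a factor of $(-s^2)$:
$$\frac{dJ}{da} = \int_{-\infty}^{\infty} - \frac{3 s^{2} e^{- a s^{2}}}{2} \, ds = - \frac{3 \sqrt{\pi}}{4 a^{\frac{3}{2}}}.$$

Repeating twice in total — each differentiation brings down another $(-s^2)$ — gives
$$\frac{d^{2}J}{da^{2}} = \int_{-\infty}^{\infty} \frac{3 s^{4} e^{- a s^{2}}}{2} \, ds = \frac{9 \sqrt{\pi}}{8 a^{\frac{5}{2}}},$$
and the integrand here is exactly the target integrand, so $I = \frac{9 \sqrt{\pi}}{8 a^{\frac{5}{2}}}$.

Setting $a = \frac{2}{5}$:
$$I = \frac{225 \sqrt{10} \sqrt{\pi}}{64}.$$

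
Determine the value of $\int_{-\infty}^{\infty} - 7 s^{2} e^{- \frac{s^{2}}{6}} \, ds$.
$- 21 \sqrt{6} \sqrt{\pi}$

Begin with the known integral
$$J(a) = \int_{-\infty}^{\infty} - 7 e^{- a s^{2}} \, ds = - \frac{7 \sqrt{\pi}}{\sqrt{a}}.$$

Differentiating under the integral sign brings down a factor of $(-s^2)$:
$$\frac{dJ}{da} = \int_{-\infty}^{\infty} 7 s^{2} e^{- a s^{2}} \, ds = \frac{7 \sqrt{\pi}}{2 a^{\frac{3}{2}}}.$$

The integral on the left is $-I$, so $I = - \frac{7 \sqrt{\pi}}{2 a^{\frac{3}{2}}}$.

Setting $a = \frac{1}{6}$:
$$I = - 21 \sqrt{6} \sqrt{\pi}.$$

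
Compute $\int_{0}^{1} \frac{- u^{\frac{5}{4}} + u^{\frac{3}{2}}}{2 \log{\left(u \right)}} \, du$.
$\log{\left(\frac{\sqrt{10}}{3} \right)}$

Introduce a parameter $a$ in the exponent: let $I(a) = \int_{0}^{1} \frac{u^{\frac{3}{2}} - u^{a}}{2 \log{\left(u \right)}} \, du$.

Since $\dfrac{\partial}{\partial a}\,u^{a} = u^{a} \ln u$, the $\ln u$ in the denominator cancels and
$$\frac{dI}{da} = \int_{0}^{1} - \frac{1}{2} u^{a} \, du = - \frac{1}{2} \left[\frac{u^{a+1}}{a+1}\right]_0^1 = - \frac{1}{2 a + 2}.$$

Integrating with respect to $a$ gives $I(a) = - \frac{\log{\left(a + 1 \right)}}{2} - \frac{\log{\left(2 \right)}}{2} + \frac{\log{\left(5 \right)}}{2} + C$.

At $a = \frac{3}{2}$ the integrand is identically $0$, so $I(\frac{3}{2}) = 0$. The closed form gives $0$, hence $C = 0$.

Setting $a = \frac{5}{4}$:
$$I = \log{\left(\frac{\sqrt{10}}{3} \right)}.$$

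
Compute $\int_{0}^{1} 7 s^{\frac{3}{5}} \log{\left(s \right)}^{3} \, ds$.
$- \frac{13125}{2048}$

Start from the elementary integral
$$J(a) = \int_{0}^{1} 7 s^{a} \, ds = \frac{7}{a + 1}.$$

Differentiating under the integral sign brings down a factor of $\ln s$:
$$\frac{dJ}{da} = \int_{0}^{1} 7 s^{a} \log{\left(s \right)} \, ds = - \frac{7}{\left(a + 1\right)^{2}}.$$

Repeating $3$ times in total — each differentiation brings down another $\ln s$ — gives
$$\frac{d^{3}J}{da^{3}} = \int_{0}^{1} 7 s^{a} \log{\left(s \right)}^{3} \, ds = - \frac{42}{\left(a + 1\right)^{4}},$$
and the integrand here is exactly the target integrand, so $I = - \frac{42}{\left(a + 1\right)^{4}}$.

Setting $a = \frac{3}{5}$:
$$I = - \frac{13125}{2048}.$$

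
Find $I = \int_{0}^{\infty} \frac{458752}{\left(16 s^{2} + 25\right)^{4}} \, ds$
$\frac{3584 \pi}{15625}$

Start from the standard arctangent integral
$$J(a) = \int_{0}^{\infty} \frac{7}{a^{2} + s^{2}} \, ds = \frac{7 \pi}{2 a}.$$

Differentiating under the integral sign with respect to $a$,
$$\frac{dJ}{da} = \int_{0}^{\infty} - \frac{14 a}{\left(a^{2} + s^{2}\right)^{2}} \, ds = - \frac{7 \pi}{2 a^{2}},$$
so $\int_{0}^{\infty} \frac{7}{\left(a^{2} + s^{2}\right)^{2}} \, ds = \frac{7 \pi}{4 a^{3}}$.

Repeating — each differentiation of $1/(s^2+a^2)^j$ produces $-2ja/(s^2+a^2)^{j+1}$ — and dividing through by $-2ja$ at each step yields, after $3$ differentiations in total,
$$\int_{0}^{\infty} \frac{7}{\left(a^{2} + s^{2}\right)^{4}} \, ds = \frac{35 \pi}{32 a^{7}}.$$

Setting $a = \frac{5}{4}$:
$$I = \frac{3584 \pi}{15625}.$$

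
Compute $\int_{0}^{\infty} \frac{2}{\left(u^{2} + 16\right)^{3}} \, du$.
$\frac{3 \pi}{8192}$

Begin with the known result
$$J(a) = \int_{0}^{\infty} \frac{2}{a^{2} + u^{2}} \, du = \frac{\pi}{a}.$$

Differentiating under the integral sign with respect to $a$,
$$\frac{dJ}{da} = \int_{0}^{\infty} - \frac{4 a}{\left(a^{2} + u^{2}\right)^{2}} \, du = - \frac{\pi}{a^{2}},$$
so $\int_{0}^{\infty} \frac{2}{\left(a^{2} + u^{2}\right)^{2}} \, du = \frac{\pi}{2 a^{3}}$.

Repeating — each differentiation of $1/(u^2+a^2)^j$ produces $-2ja/(u^2+a^2)^{j+1}$ — and dividing through by $-2ja$ at each step yields, after $2$ differentiations in total,
$$\int_{0}^{\infty} \frac{2}{\left(a^{2} + u^{2}\right)^{3}} \, du = \frac{3 \pi}{8 a^{5}}.$$

Setting $a = 4$:
$$I = \frac{3 \pi}{8192}.$$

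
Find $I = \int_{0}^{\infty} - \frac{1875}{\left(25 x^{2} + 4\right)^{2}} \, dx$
$- \frac{375 \pi}{32}$

Start from the standard arctangent integral
$$J(a) = \int_{0}^{\infty} - \frac{3}{a^{2} + x^{2}} \, dx = - \frac{3 \pi}{2 a}.$$

Differentiating under the integral sign with respect to $a$,
$$\frac{dJ}{da} = \int_{0}^{\infty} \frac{6 a}{\left(a^{2} + x^{2}\right)^{2}} \, dx = \frac{3 \pi}{2 a^{2}},$$
so $\int_{0}^{\infty} - \frac{3}{\left(a^{2} + x^{2}\right)^{2}} \, dx = - \frac{3 \pi}{4 a^{3}}$.

Setting $a = \frac{2}{5}$:
$$I = - \frac{375 \pi}{32}.$$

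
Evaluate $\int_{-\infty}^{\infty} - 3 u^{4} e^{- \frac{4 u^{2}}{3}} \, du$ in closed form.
$- \frac{81 \sqrt{3} \sqrt{\pi}}{128}$

Begin with the known integral
$$J(a) = \int_{-\infty}^{\infty} - 3 e^{- a u^{2}} \, du = - \frac{3 \sqrt{\pi}}{\sqrt{a}}.$$

Differentiating under the integral sign brings down a factor of $(-u^2)$:
$$\frac{dJ}{da} = \int_{-\infty}^{\infty} 3 u^{2} e^{- a u^{2}} \, du = \frac{3 \sqrt{\pi}}{2 a^{\frac{3}{2}}}.$$

Repeating twice in total — each differentiation brings down another $(-u^2)$ — gives
$$\frac{d^{2}J}{da^{2}} = \int_{-\infty}^{\infty} - 3 u^{4} e^{- a u^{2}} \, du = - \frac{9 \sqrt{\pi}}{4 a^{\frac{5}{2}}},$$
and the integrand here is exactly the target integrand, so $I = - \frac{9 \sqrt{\pi}}{4 a^{\frac{5}{2}}}$.

Setting $a = \frac{4}{3}$:
$$I = - \frac{81 \sqrt{3} \sqrt{\pi}}{128}.$$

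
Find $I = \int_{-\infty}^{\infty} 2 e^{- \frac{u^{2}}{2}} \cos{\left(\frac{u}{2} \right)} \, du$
$\frac{2 \sqrt{2} \sqrt{\pi}}{e^{\frac{1}{8}}}$

Treat the cosine frequency as a parameter and define $I(b) = \int_{-\infty}^{\infty} 2 e^{- \frac{u^{2}}{2}} \cos{\left(b u \right)} \, du$.

Differentiating under the integral sign,
$$I'(b) = \int_{-\infty}^{\infty} - 2 u e^{- \frac{u^{2}}{2}} \sin{\left(b u \right)} \, du.$$

Integrate $\int_{-\infty}^{\infty} u \sin(b u)\, e^{- \frac{u^{2}}{2}}\, du$ by parts with $w = \sin(b u)$ and $dv = u\, e^{- \frac{u^{2}}{2}}\, du$, giving $v = - e^{- \frac{u^{2}}{2}}$. The boundary term vanishes and
$$\int_{-\infty}^{\infty} u \sin(b u)\, e^{- \frac{u^{2}}{2}}\, du = b \int_{-\infty}^{\infty} \cos(b u)\, e^{- \frac{u^{2}}{2}}\, du,$$
so $I'(b) = - b\, I(b)$.

This is a separable first-order ODE; solving with the initial condition $I(0) = \int_{-\infty}^{\infty} 2 e^{- \frac{u^{2}}{2}}\,du = 2 \sqrt{2} \sqrt{\pi}$ gives
$$I(b) = 2 \sqrt{2} \sqrt{\pi} e^{- \frac{b^{2}}{2}}.$$

Setting $b = \frac{1}{2}$:
$$I = \frac{2 \sqrt{2} \sqrt{\pi}}{e^{\frac{1}{8}}}.$$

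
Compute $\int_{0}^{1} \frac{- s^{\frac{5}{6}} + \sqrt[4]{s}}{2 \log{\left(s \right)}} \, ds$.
$\log{\left(\frac{\sqrt{330}}{22} \right)}$

Consider the one-parameter family: let $I(a) = \int_{0}^{1} \frac{\sqrt[4]{s} - s^{a}}{2 \log{\left(s \right)}} \, ds$.

Since $\dfrac{\partial}{\partial a}\,s^{a} = s^{a} \ln s$, the $\ln s$ in the denominator cancels and
$$\frac{dI}{da} = \int_{0}^{1} - \frac{1}{2} s^{a} \, ds = - \frac{1}{2} \left[\frac{s^{a+1}}{a+1}\right]_0^1 = - \frac{1}{2 a + 2}.$$

Integrating with respect to $a$ gives $I(a) = - \frac{\log{\left(a + 1 \right)}}{2} - \log{\left(2 \right)} + \frac{\log{\left(5 \right)}}{2} + C$.

At $a = \frac{1}{4}$ the integrand is identically $0$, so $I(\frac{1}{4}) = 0$. The closed form gives $0$, hence $C = 0$.

Setting $a = \frac{5}{6}$:
$$I = \log{\left(\frac{\sqrt{330}}{22} \right)}.$$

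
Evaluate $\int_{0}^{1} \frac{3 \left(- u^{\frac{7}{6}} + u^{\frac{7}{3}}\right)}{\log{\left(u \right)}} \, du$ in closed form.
$- \log{\left(\frac{2197}{8000} \right)}$

Consider the one-parameter family: let $I(a) = \int_{0}^{1} \frac{3 \left(u^{\frac{7}{3}} - u^{a}\right)}{\log{\left(u \right)}} \, du$.

Since $\dfrac{\partial}{\partial a}\,u^{a} = u^{a} \ln u$, the $\ln u$ in the denominator cancels and
$$\frac{dI}{da} = \int_{0}^{1} -3 u^{a} \, du = -3 \left[\frac{u^{a+1}}{a+1}\right]_0^1 = - \frac{3}{a + 1}.$$

Integrating with respect to $a$ gives $I(a) = - \log{\left(\frac{27 \left(a + 1\right)^{3}}{1000} \right)} + C$.

At $a = \frac{7}{3}$ the integrand is identically $0$, so $I(\frac{7}{3}) = 0$. The closed form gives $0$, hence $C = 0$.

Setting $a = \frac{7}{6}$:
$$I = - \log{\left(\frac{2197}{8000} \right)}.$$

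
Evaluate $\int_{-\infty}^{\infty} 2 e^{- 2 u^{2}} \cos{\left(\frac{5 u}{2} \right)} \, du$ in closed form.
$\frac{\sqrt{2} \sqrt{\pi}}{e^{\frac{25}{32}}}$

Let $b$ denote the cosine frequency and define $I(b) = \int_{-\infty}^{\infty} 2 e^{- 2 u^{2}} \cos{\left(b u \right)} \, du$.

Differentiating under the integral sign,
$$I'(b) = \int_{-\infty}^{\infty} - 2 u e^{- 2 u^{2}} \sin{\left(b u \right)} \, du.$$

Integrate $\int_{-\infty}^{\infty} u \sin(b u)\, e^{- 2 u^{2}}\, du$ by parts with $w = \sin(b u)$ and $dv = u\, e^{- 2 u^{2}}\, du$, giving $v = - \frac{e^{- 2 u^{2}}}{4}$. The boundary term vanishes and
$$\int_{-\infty}^{\infty} u \sin(b u)\, e^{- 2 u^{2}}\, du = \frac{b}{4} \int_{-\infty}^{\infty} \cos(b u)\, e^{- 2 u^{2}}\, du,$$
so $I'(b) = - \frac{b}{4}\, I(b)$.

This is a separable first-order ODE; solving with the initial condition $I(0) = \int_{-\infty}^{\infty} 2 e^{- 2 u^{2}}\,du = \sqrt{2} \sqrt{\pi}$ gives
$$I(b) = \sqrt{2} \sqrt{\pi} e^{- \frac{b^{2}}{8}}.$$

Setting $b = \frac{5}{2}$:
$$I = \frac{\sqrt{2} \sqrt{\pi}}{e^{\frac{25}{32}}}.$$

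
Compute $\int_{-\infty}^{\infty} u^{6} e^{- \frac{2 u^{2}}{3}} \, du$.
$\frac{405 \sqrt{6} \sqrt{\pi}}{128}$

Begin with the known integral
$$J(a) = \int_{-\infty}^{\infty} e^{- a u^{2}} \, du = \frac{\sqrt{\pi}}{\sqrt{a}}.$$

Differentiating under the integral sign brings down a factor of $(-u^2)$:
$$\frac{dJ}{da} = \int_{-\infty}^{\infty} - u^{2} e^{- a u^{2}} \, du = - \frac{\sqrt{\pi}}{2 a^{\frac{3}{2}}}.$$

Repeating $3$ times in total — each differentiation brings down another $(-u^2)$ — gives
$$\frac{d^{3}J}{da^{3}} = \int_{-\infty}^{\infty} - u^{6} e^{- a u^{2}} \, du = - \frac{15 \sqrt{\pi}}{8 a^{\frac{7}{2}}},$$
and the integrand here is $(-1)^{3}$ times the target integrand, so $I = (-1)^{3}\,\frac{d^{3}J}{da^{3}} = \frac{15 \sqrt{\pi}}{8 a^{\frac{7}{2}}}$.

Setting $a = \frac{2}{3}$:
$$I = \frac{405 \sqrt{6} \sqrt{\pi}}{128}.$$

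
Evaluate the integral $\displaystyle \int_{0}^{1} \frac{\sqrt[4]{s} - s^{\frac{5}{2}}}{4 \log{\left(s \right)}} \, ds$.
$- \frac{\log{\left(7 \right)}}{4} - \frac{\log{\left(2 \right)}}{4} + \frac{\log{\left(5 \right)}}{4}$

Replace the exponent $\frac{1}{4}$ by a parameter $a$: let $I(a) = \int_{0}^{1} \frac{- s^{\frac{5}{2}} + s^{a}}{4 \log{\left(s \right)}} \, ds$.

Since $\dfrac{\partial}{\partial a}\,s^{a} = s^{a} \ln s$, the $\ln s$ in the denominator cancels and
$$\frac{dI}{da} = \int_{0}^{1} \frac{1}{4} s^{a} \, ds = \frac{1}{4} \left[\frac{s^{a+1}}{a+1}\right]_0^1 = \frac{1}{4 \left(a + 1\right)}.$$

Integrating with respect to $a$ gives $I(a) = \frac{\log{\left(a + 1 \right)}}{4} - \frac{\log{\left(7 \right)}}{4} + \frac{\log{\left(2 \right)}}{4} + C$.

At $a = \frac{5}{2}$ the integrand is identically $0$, so $I(\frac{5}{2}) = 0$. The closed form gives $0$, hence $C = 0$.

Setting $a = \frac{1}{4}$:
$$I = - \frac{\log{\left(7 \right)}}{4} - \frac{\log{\left(2 \right)}}{4} + \frac{\log{\left(5 \right)}}{4}.$$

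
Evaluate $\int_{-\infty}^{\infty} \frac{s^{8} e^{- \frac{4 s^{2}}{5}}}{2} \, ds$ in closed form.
$\frac{65625 \sqrt{5} \sqrt{\pi}}{16384}$

Consider the simpler parametrised integral
$$J(a) = \int_{-\infty}^{\infty} \frac{e^{- a s^{2}}}{2} \, ds = \frac{\sqrt{\pi}}{2 \sqrt{a}}.$$

Differentiating under the integral sign brings down a factor of $(-s^2)$:
$$\frac{dJ}{da} = \int_{-\infty}^{\infty} - \frac{s^{2} e^{- a s^{2}}}{2} \, ds = - \frac{\sqrt{\pi}}{4 a^{\frac{3}{2}}}.$$

Repeating $4$ times in total — each differentiation brings down another $(-s^2)$ — gives
$$\frac{d^{4}J}{da^{4}} = \int_{-\infty}^{\infty} \frac{s^{8} e^{- a s^{2}}}{2} \, ds = \frac{105 \sqrt{\pi}}{32 a^{\frac{9}{2}}},$$
and the integrand here is exactly the target integrand, so $I = \frac{105 \sqrt{\pi}}{32 a^{\frac{9}{2}}}$.

Setting $a = \frac{4}{5}$:
$$I = \frac{65625 \sqrt{5} \sqrt{\pi}}{16384}.$$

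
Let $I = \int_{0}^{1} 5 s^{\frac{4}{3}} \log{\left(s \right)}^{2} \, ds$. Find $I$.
$\frac{270}{343}$

Begin with the known integral
$$J(a) = \int_{0}^{1} 5 s^{a} \, ds = \frac{5}{a + 1}.$$

Differentiating under the integral sign brings down a factor of $\ln s$:
$$\frac{dJ}{da} = \int_{0}^{1} 5 s^{a} \log{\left(s \right)} \, ds = - \frac{5}{\left(a + 1\right)^{2}}.$$

Repeating twice in total — each differentiation brings down another $\ln s$ — gives
$$\frac{d^{2}J}{da^{2}} = \int_{0}^{1} 5 s^{a} \log{\left(s \right)}^{2} \, ds = \frac{10}{\left(a + 1\right)^{3}},$$
and the integrand here is exactly the target integrand, so $I = \frac{10}{\left(a + 1\right)^{3}}$.

Setting $a = \frac{4}{3}$:
$$I = \frac{270}{343}.$$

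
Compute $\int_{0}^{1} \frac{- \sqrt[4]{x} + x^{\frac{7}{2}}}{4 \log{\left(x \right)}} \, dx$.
$- \frac{\log{\left(5 \right)}}{4} + \frac{\log{\left(2 \right)}}{4} + \frac{\log{\left(3 \right)}}{2}$

Introduce a parameter $a$ in the exponent: let $I(a) = \int_{0}^{1} \frac{- \sqrt[4]{x} + x^{a}}{4 \log{\left(x \right)}} \, dx$.

Since $\dfrac{\partial}{\partial a}\,x^{a} = x^{a} \ln x$, the $\ln x$ in the denominator cancels and
$$\frac{dI}{da} = \int_{0}^{1} \frac{1}{4} x^{a} \, dx = \frac{1}{4} \left[\frac{x^{a+1}}{a+1}\right]_0^1 = \frac{1}{4 \left(a + 1\right)}.$$

Integrating with respect to $a$ gives $I(a) = \frac{\log{\left(a + 1 \right)}}{4} - \frac{\log{\left(5 \right)}}{4} + \frac{\log{\left(2 \right)}}{2} + C$.

At $a = \frac{1}{4}$ the integrand is identically $0$, so $I(\frac{1}{4}) = 0$. The closed form gives $0$, hence $C = 0$.

Setting $a = \frac{7}{2}$:
$$I = - \frac{\log{\left(5 \right)}}{4} + \frac{\log{\left(2 \right)}}{4} + \frac{\log{\left(3 \right)}}{2}.$$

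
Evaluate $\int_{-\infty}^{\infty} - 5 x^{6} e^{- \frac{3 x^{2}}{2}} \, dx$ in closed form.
$- \frac{25 \sqrt{6} \sqrt{\pi}}{27}$

Begin with the known integral
$$J(a) = \int_{-\infty}^{\infty} - 5 e^{- a x^{2}} \, dx = - \frac{5 \sqrt{\pi}}{\sqrt{a}}.$$

Differentiating under the integral sign brings down a factor of $(-x^2)$:
$$\frac{dJ}{da} = \int_{-\infty}^{\infty} 5 x^{2} e^{- a x^{2}} \, dx = \frac{5 \sqrt{\pi}}{2 a^{\frac{3}{2}}}.$$

Repeating $3$ times in total — each differentiation brings down another $(-x^2)$ — gives
$$\frac{d^{3}J}{da^{3}} = \int_{-\infty}^{\infty} 5 x^{6} e^{- a x^{2}} \, dx = \frac{75 \sqrt{\pi}}{8 a^{\frac{7}{2}}},$$
and the integrand here is $(-1)^{3}$ times the target integrand, so $I = (-1)^{3}\,\frac{d^{3}J}{da^{3}} = - \frac{75 \sqrt{\pi}}{8 a^{\frac{7}{2}}}$.

Setting $a = \frac{3}{2}$:
$$I = - \frac{25 \sqrt{6} \sqrt{\pi}}{27}.$$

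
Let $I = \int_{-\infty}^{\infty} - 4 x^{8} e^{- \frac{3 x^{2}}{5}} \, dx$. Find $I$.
$- \frac{21875 \sqrt{15} \sqrt{\pi}}{324}$

Begin with the known integral
$$J(a) = \int_{-\infty}^{\infty} - 4 e^{- a x^{2}} \, dx = - \frac{4 \sqrt{\pi}}{\sqrt{a}}.$$

Differentiating under the integral sign brings down a factor of $(-x^2)$:
$$\frac{dJ}{da} = \int_{-\infty}^{\infty} 4 x^{2} e^{- a x^{2}} \, dx = \frac{2 \sqrt{\pi}}{a^{\frac{3}{2}}}.$$

Repeating $4$ times in total — each differentiation brings down another $(-x^2)$ — gives
$$\frac{d^{4}J}{da^{4}} = \int_{-\infty}^{\infty} - 4 x^{8} e^{- a x^{2}} \, dx = - \frac{105 \sqrt{\pi}}{4 a^{\frac{9}{2}}},$$
and the integrand here is exactly the target integrand, so $I = - \frac{105 \sqrt{\pi}}{4 a^{\frac{9}{2}}}$.

Setting $a = \frac{3}{5}$:
$$I = - \frac{21875 \sqrt{15} \sqrt{\pi}}{324}.$$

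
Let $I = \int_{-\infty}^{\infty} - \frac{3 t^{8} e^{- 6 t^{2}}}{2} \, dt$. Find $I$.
$- \frac{35 \sqrt{6} \sqrt{\pi}}{27648}$

Start from the elementary integral
$$J(a) = \int_{-\infty}^{\infty} - \frac{3 e^{- a t^{2}}}{2} \, dt = - \frac{3 \sqrt{\pi}}{2 \sqrt{a}}.$$

Differentiating under the integral sign brings down a factor of $(-t^2)$:
$$\frac{dJ}{da} = \int_{-\infty}^{\infty} \frac{3 t^{2} e^{- a t^{2}}}{2} \, dt = \frac{3 \sqrt{\pi}}{4 a^{\frac{3}{2}}}.$$

Repeating $4$ times in total — each differentiation brings down another $(-t^2)$ — gives
$$\frac{d^{4}J}{da^{4}} = \int_{-\infty}^{\infty} - \frac{3 t^{8} e^{- a t^{2}}}{2} \, dt = - \frac{315 \sqrt{\pi}}{32 a^{\frac{9}{2}}},$$
and the integrand here is exactly the target integrand, so $I = - \frac{315 \sqrt{\pi}}{32 a^{\frac{9}{2}}}$.

Setting $a = 6$:
$$I = - \frac{35 \sqrt{6} \sqrt{\pi}}{27648}.$$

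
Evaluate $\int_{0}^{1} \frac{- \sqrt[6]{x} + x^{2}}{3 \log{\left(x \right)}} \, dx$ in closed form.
$- \frac{\log{\left(7 \right)}}{3} + \frac{\log{\left(18 \right)}}{3}$

Consider the one-parameter family: let $I(a) = \int_{0}^{1} \frac{x^{2} - x^{a}}{3 \log{\left(x \right)}} \, dx$.

Since $\dfrac{\partial}{\partial a}\,x^{a} = x^{a} \ln x$, the $\ln x$ in the denominator cancels and
$$\frac{dI}{da} = \int_{0}^{1} - \frac{1}{3} x^{a} \, dx = - \frac{1}{3} \left[\frac{x^{a+1}}{a+1}\right]_0^1 = - \frac{1}{3 a + 3}.$$

Integrating with respect to $a$ gives $I(a) = - \frac{\log{\left(a + 1 \right)}}{3} + \frac{\log{\left(3 \right)}}{3} + C$.

At $a = 2$ the integrand is identically $0$, so $I(2) = 0$. The closed form gives $0$, hence $C = 0$.

Setting $a = \frac{1}{6}$:
$$I = - \frac{\log{\left(7 \right)}}{3} + \frac{\log{\left(18 \right)}}{3}.$$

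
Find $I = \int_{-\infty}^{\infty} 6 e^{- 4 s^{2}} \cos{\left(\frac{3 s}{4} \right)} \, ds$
$\frac{3 \sqrt{\pi}}{e^{\frac{9}{256}}}$

Let $b$ denote the cosine frequency and define $I(b) = \int_{-\infty}^{\infty} 6 e^{- 4 s^{2}} \cos{\left(b s \right)} \, ds$.

Differentiating under the integral sign,
$$I'(b) = \int_{-\infty}^{\infty} - 6 s e^{- 4 s^{2}} \sin{\left(b s \right)} \, ds.$$

Integrate $\int_{-\infty}^{\infty} s \sin(b s)\, e^{- 4 s^{2}}\, ds$ by parts with $u = \sin(b s)$ and $dv = s\, e^{- 4 s^{2}}\, ds$, giving $v = - \frac{e^{- 4 s^{2}}}{8}$. The boundary term vanishes and
$$\int_{-\infty}^{\infty} s \sin(b s)\, e^{- 4 s^{2}}\, ds = \frac{b}{8} \int_{-\infty}^{\infty} \cos(b s)\, e^{- 4 s^{2}}\, ds,$$
so $I'(b) = - \frac{b}{8}\, I(b)$.

This is a separable first-order ODE; solving with the initial condition $I(0) = \int_{-\infty}^{\infty} 6 e^{- 4 s^{2}}\,ds = 3 \sqrt{\pi}$ gives
$$I(b) = 3 \sqrt{\pi} e^{- \frac{b^{2}}{16}}.$$

Setting $b = \frac{3}{4}$:
$$I = \frac{3 \sqrt{\pi}}{e^{\frac{9}{256}}}.$$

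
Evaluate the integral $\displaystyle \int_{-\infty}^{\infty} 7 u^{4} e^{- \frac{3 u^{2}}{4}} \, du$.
$\frac{56 \sqrt{3} \sqrt{\pi}}{9}$

Consider the simpler parametrised integral
$$J(a) = \int_{-\infty}^{\infty} 7 e^{- a u^{2}} \, du = \frac{7 \sqrt{\pi}}{\sqrt{a}}.$$

Differentiating under the integral sign brings down a factor of $(-u^2)$:
$$\frac{dJ}{da} = \int_{-\infty}^{\infty} - 7 u^{2} e^{- a u^{2}} \, du = - \frac{7 \sqrt{\pi}}{2 a^{\frac{3}{2}}}.$$

Repeating twice in total — each differentiation brings down another $(-u^2)$ — gives
$$\frac{d^{2}J}{da^{2}} = \int_{-\infty}^{\infty} 7 u^{4} e^{- a u^{2}} \, du = \frac{21 \sqrt{\pi}}{4 a^{\frac{5}{2}}},$$
and the integrand here is exactly the target integrand, so $I = \frac{21 \sqrt{\pi}}{4 a^{\frac{5}{2}}}$.

Setting $a = \frac{3}{4}$:
$$I = \frac{56 \sqrt{3} \sqrt{\pi}}{9}.$$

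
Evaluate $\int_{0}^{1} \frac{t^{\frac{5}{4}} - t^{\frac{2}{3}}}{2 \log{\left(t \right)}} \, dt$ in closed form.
$\log{\left(\frac{3 \sqrt{15}}{10} \right)}$

Introduce a parameter $a$ in the exponent: let $I(a) = \int_{0}^{1} \frac{t^{\frac{5}{4}} - t^{a}}{2 \log{\left(t \right)}} \, dt$.

Since $\dfrac{\partial}{\partial a}\,t^{a} = t^{a} \ln t$, the $\ln t$ in the denominator cancels and
$$\frac{dI}{da} = \int_{0}^{1} - \frac{1}{2} t^{a} \, dt = - \frac{1}{2} \left[\frac{t^{a+1}}{a+1}\right]_0^1 = - \frac{1}{2 a + 2}.$$

Integrating with respect to $a$ gives $I(a) = - \frac{\log{\left(a + 1 \right)}}{2} - \log{\left(2 \right)} + \log{\left(3 \right)} + C$.

At $a = \frac{5}{4}$ the integrand is identically $0$, so $I(\frac{5}{4}) = 0$. The closed form gives $0$, hence $C = 0$.

Setting $a = \frac{2}{3}$:
$$I = \log{\left(\frac{3 \sqrt{15}}{10} \right)}.$$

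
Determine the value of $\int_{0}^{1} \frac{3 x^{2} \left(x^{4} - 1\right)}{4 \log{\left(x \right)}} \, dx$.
$- \frac{3 \log{\left(3 \right)}}{4} + \frac{3 \log{\left(7 \right)}}{4}$

Introduce a parameter $a$ in the exponent: let $I(a) = \int_{0}^{1} \frac{3 \left(x^{6} - x^{a}\right)}{4 \log{\left(x \right)}} \, dx$.

Since $\dfrac{\partial}{\partial a}\,x^{a} = x^{a} \ln x$, the $\ln x$ in the denominator cancels and
$$\frac{dI}{da} = \int_{0}^{1} - \frac{3}{4} x^{a} \, dx = - \frac{3}{4} \left[\frac{x^{a+1}}{a+1}\right]_0^1 = - \frac{3}{4 a + 4}.$$

Integrating with respect to $a$ gives $I(a) = - \frac{3 \log{\left(a + 1 \right)}}{4} + \frac{3 \log{\left(7 \right)}}{4} + C$.

At $a = 6$ the integrand is identically $0$, so $I(6) = 0$. The closed form gives $0$, hence $C = 0$.

Setting $a = 2$:
$$I = - \frac{3 \log{\left(3 \right)}}{4} + \frac{3 \log{\left(7 \right)}}{4}.$$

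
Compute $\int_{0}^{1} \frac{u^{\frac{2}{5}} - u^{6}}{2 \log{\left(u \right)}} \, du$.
$- \frac{\log{\left(5 \right)}}{2}$

Consider the one-parameter family: let $I(a) = \int_{0}^{1} \frac{- u^{6} + u^{a}}{2 \log{\left(u \right)}} \, du$.

Since $\dfrac{\partial}{\partial a}\,u^{a} = u^{a} \ln u$, the $\ln u$ in the denominator cancels and
$$\frac{dI}{da} = \int_{0}^{1} \frac{1}{2} u^{a} \, du = \frac{1}{2} \left[\frac{u^{a+1}}{a+1}\right]_0^1 = \frac{1}{2 \left(a + 1\right)}.$$

Integrating with respect to $a$ gives $I(a) = \frac{\log{\left(a + 1 \right)}}{2} - \frac{\log{\left(7 \right)}}{2} + C$.

At $a = 6$ the integrand is identically $0$, so $I(6) = 0$. The closed form gives $0$, hence $C = 0$.

Setting $a = \frac{2}{5}$:
$$I = - \frac{\log{\left(5 \right)}}{2}.$$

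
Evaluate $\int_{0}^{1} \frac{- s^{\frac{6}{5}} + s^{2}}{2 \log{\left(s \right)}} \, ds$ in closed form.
$- \log{\left(11 \right)} + \frac{\log{\left(165 \right)}}{2}$

Introduce a parameter $a$ in the exponent: let $I(a) = \int_{0}^{1} \frac{- s^{\frac{6}{5}} + s^{a}}{2 \log{\left(s \right)}} \, ds$.

Since $\dfrac{\partial}{\partial a}\,s^{a} = s^{a} \ln s$, the $\ln s$ in the denominator cancels and
$$\frac{dI}{da} = \int_{0}^{1} \frac{1}{2} s^{a} \, ds = \frac{1}{2} \left[\frac{s^{a+1}}{a+1}\right]_0^1 = \frac{1}{2 \left(a + 1\right)}.$$

Integrating with respect to $a$ gives $I(a) = \log{\left(\frac{\sqrt{55} \sqrt{a + 1}}{11} \right)} + C$.

At $a = \frac{6}{5}$ the integrand is identically $0$, so $I(\frac{6}{5}) = 0$. The closed form gives $0$, hence $C = 0$.

Setting $a = 2$:
$$I = - \log{\left(11 \right)} + \frac{\log{\left(165 \right)}}{2}.$$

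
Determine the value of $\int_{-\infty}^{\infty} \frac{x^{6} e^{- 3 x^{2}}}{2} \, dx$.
$\frac{5 \sqrt{3} \sqrt{\pi}}{432}$

Consider the simpler parametrised integral
$$J(a) = \int_{-\infty}^{\infty} \frac{e^{- a x^{2}}}{2} \, dx = \frac{\sqrt{\pi}}{2 \sqrt{a}}.$$

Differentiating under the integral sign brings down a factor of $(-x^2)$:
$$\frac{dJ}{da} = \int_{-\infty}^{\infty} - \frac{x^{2} e^{- a x^{2}}}{2} \, dx = - \frac{\sqrt{\pi}}{4 a^{\frac{3}{2}}}.$$

Repeating $3$ times in total — each differentiation brings down another $(-x^2)$ — gives
$$\frac{d^{3}J}{da^{3}} = \int_{-\infty}^{\infty} - \frac{x^{6} e^{- a x^{2}}}{2} \, dx = - \frac{15 \sqrt{\pi}}{16 a^{\frac{7}{2}}},$$
and the integrand here is $(-1)^{3}$ times the target integrand, so $I = (-1)^{3}\,\frac{d^{3}J}{da^{3}} = \frac{15 \sqrt{\pi}}{16 a^{\frac{7}{2}}}$.

Setting $a = 3$:
$$I = \frac{5 \sqrt{3} \sqrt{\pi}}{432}.$$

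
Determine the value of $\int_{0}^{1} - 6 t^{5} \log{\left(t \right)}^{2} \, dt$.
$- \frac{1}{18}$

Begin with the known integral
$$J(a) = \int_{0}^{1} - 6 t^{a} \, dt = - \frac{6}{a + 1}.$$

Differentiating under the integral sign brings down a factor of $\ln t$:
$$\frac{dJ}{da} = \int_{0}^{1} - 6 t^{a} \log{\left(t \right)} \, dt = \frac{6}{\left(a + 1\right)^{2}}.$$

Repeating twice in total — each differentiation brings down another $\ln t$ — gives
$$\frac{d^{2}J}{da^{2}} = \int_{0}^{1} - 6 t^{a} \log{\left(t \right)}^{2} \, dt = - \frac{12}{\left(a + 1\right)^{3}},$$
and the integrand here is exactly the target integrand, so $I = - \frac{12}{\left(a + 1\right)^{3}}$.

Setting $a = 5$:
$$I = - \frac{1}{18}.$$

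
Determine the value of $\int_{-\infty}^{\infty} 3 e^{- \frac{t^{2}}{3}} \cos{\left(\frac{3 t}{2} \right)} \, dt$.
$\frac{3 \sqrt{3} \sqrt{\pi}}{e^{\frac{27}{16}}}$

Treat the cosine frequency as a parameter and define $I(b) = \int_{-\infty}^{\infty} 3 e^{- \frac{t^{2}}{3}} \cos{\left(b t \right)} \, dt$.

Differentiating under the integral sign,
$$I'(b) = \int_{-\infty}^{\infty} - 3 t e^{- \frac{t^{2}}{3}} \sin{\left(b t \right)} \, dt.$$

Integrate $\int_{-\infty}^{\infty} t \sin(b t)\, e^{- \frac{t^{2}}{3}}\, dt$ by parts with $u = \sin(b t)$ and $dv = t\, e^{- \frac{t^{2}}{3}}\, dt$, giving $v = - \frac{3 e^{- \frac{t^{2}}{3}}}{2}$. The boundary term vanishes and
$$\int_{-\infty}^{\infty} t \sin(b t)\, e^{- \frac{t^{2}}{3}}\, dt = \frac{3 b}{2} \int_{-\infty}^{\infty} \cos(b t)\, e^{- \frac{t^{2}}{3}}\, dt,$$
so $I'(b) = - \frac{3 b}{2}\, I(b)$.

This is a separable first-order ODE; solving with the initial condition $I(0) = \int_{-\infty}^{\infty} 3 e^{- \frac{t^{2}}{3}}\,dt = 3 \sqrt{3} \sqrt{\pi}$ gives
$$I(b) = 3 \sqrt{3} \sqrt{\pi} e^{- \frac{3 b^{2}}{4}}.$$

Setting $b = \frac{3}{2}$:
$$I = \frac{3 \sqrt{3} \sqrt{\pi}}{e^{\frac{27}{16}}}.$$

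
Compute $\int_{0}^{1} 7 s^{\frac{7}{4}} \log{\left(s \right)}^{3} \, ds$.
$- \frac{10752}{14641}$

Begin with the known integral
$$J(a) = \int_{0}^{1} 7 s^{a} \, ds = \frac{7}{a + 1}.$$

Differentiating under the integral sign brings down a factor of $\ln s$:
$$\frac{dJ}{da} = \int_{0}^{1} 7 s^{a} \log{\left(s \right)} \, ds = - \frac{7}{\left(a + 1\right)^{2}}.$$

Repeating $3$ times in total — each differentiation brings down another $\ln s$ — gives
$$\frac{d^{3}J}{da^{3}} = \int_{0}^{1} 7 s^{a} \log{\left(s \right)}^{3} \, ds = - \frac{42}{\left(a + 1\right)^{4}},$$
and the integrand here is exactly the target integrand, so $I = - \frac{42}{\left(a + 1\right)^{4}}$.

Setting $a = \frac{7}{4}$:
$$I = - \frac{10752}{14641}.$$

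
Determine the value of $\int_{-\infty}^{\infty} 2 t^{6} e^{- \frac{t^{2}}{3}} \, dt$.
$\frac{405 \sqrt{3} \sqrt{\pi}}{4}$

Start from the elementary integral
$$J(a) = \int_{-\infty}^{\infty} 2 e^{- a t^{2}} \, dt = \frac{2 \sqrt{\pi}}{\sqrt{a}}.$$

Differentiating under the integral sign brings down a factor of $(-t^2)$:
$$\frac{dJ}{da} = \int_{-\infty}^{\infty} - 2 t^{2} e^{- a t^{2}} \, dt = - \frac{\sqrt{\pi}}{a^{\frac{3}{2}}}.$$

Repeating $3$ times in total — each differentiation brings down another $(-t^2)$ — gives
$$\frac{d^{3}J}{da^{3}} = \int_{-\infty}^{\infty} - 2 t^{6} e^{- a t^{2}} \, dt = - \frac{15 \sqrt{\pi}}{4 a^{\frac{7}{2}}},$$
and the integrand here is $(-1)^{3}$ times the target integrand, so $I = (-1)^{3}\,\frac{d^{3}J}{da^{3}} = \frac{15 \sqrt{\pi}}{4 a^{\frac{7}{2}}}$.

Setting $a = \frac{1}{3}$:
$$I = \frac{405 \sqrt{3} \sqrt{\pi}}{4}.$$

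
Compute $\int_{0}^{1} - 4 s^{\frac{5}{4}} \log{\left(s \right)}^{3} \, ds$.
$\frac{2048}{2187}$

Consider the simpler parametrised integral
$$J(a) = \int_{0}^{1} - 4 s^{a} \, ds = - \frac{4}{a + 1}.$$

Differentiating under the integral sign brings down a factor of $\ln s$:
$$\frac{dJ}{da} = \int_{0}^{1} - 4 s^{a} \log{\left(s \right)} \, ds = \frac{4}{\left(a + 1\right)^{2}}.$$

Repeating $3$ times in total — each differentiation brings down another $\ln s$ — gives
$$\frac{d^{3}J}{da^{3}} = \int_{0}^{1} - 4 s^{a} \log{\left(s \right)}^{3} \, ds = \frac{24}{\left(a + 1\right)^{4}},$$
and the integrand here is exactly the target integrand, so $I = \frac{24}{\left(a + 1\right)^{4}}$.

Setting $a = \frac{5}{4}$:
$$I = \frac{2048}{2187}.$$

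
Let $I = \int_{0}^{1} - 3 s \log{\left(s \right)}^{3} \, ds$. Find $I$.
$\frac{9}{8}$

Consider the simpler parametrised integral
$$J(a) = \int_{0}^{1} - 3 s^{a} \, ds = - \frac{3}{a + 1}.$$

Differentiating under the integral sign brings down a factor of $\ln s$:
$$\frac{dJ}{da} = \int_{0}^{1} - 3 s^{a} \log{\left(s \right)} \, ds = \frac{3}{\left(a + 1\right)^{2}}.$$

Repeating $3$ times in total — each differentiation brings down another $\ln s$ — gives
$$\frac{d^{3}J}{da^{3}} = \int_{0}^{1} - 3 s^{a} \log{\left(s \right)}^{3} \, ds = \frac{18}{\left(a + 1\right)^{4}},$$
and the integrand here is exactly the target integrand, so $I = \frac{18}{\left(a + 1\right)^{4}}$.

Setting $a = 1$:
$$I = \frac{9}{8}.$$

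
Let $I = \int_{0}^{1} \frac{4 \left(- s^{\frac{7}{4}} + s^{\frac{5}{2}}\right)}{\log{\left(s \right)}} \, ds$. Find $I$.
$\log{\left(\frac{38416}{14641} \right)}$

Replace the exponent $\frac{5}{2}$ by a parameter $a$: let $I(a) = \int_{0}^{1} \frac{4 \left(- s^{\frac{7}{4}} + s^{a}\right)}{\log{\left(s \right)}} \, ds$.

Since $\dfrac{\partial}{\partial a}\,s^{a} = s^{a} \ln s$, the $\ln s$ in the denominator cancels and
$$\frac{dI}{da} = \int_{0}^{1} 4 s^{a} \, ds = 4 \left[\frac{s^{a+1}}{a+1}\right]_0^1 = \frac{4}{a + 1}.$$

Integrating with respect to $a$ gives $I(a) = \log{\left(\frac{256 \left(a + 1\right)^{4}}{14641} \right)} + C$.

At $a = \frac{7}{4}$ the integrand is identically $0$, so $I(\frac{7}{4}) = 0$. The closed form gives $0$, hence $C = 0$.

Setting $a = \frac{5}{2}$:
$$I = \log{\left(\frac{38416}{14641} \right)}.$$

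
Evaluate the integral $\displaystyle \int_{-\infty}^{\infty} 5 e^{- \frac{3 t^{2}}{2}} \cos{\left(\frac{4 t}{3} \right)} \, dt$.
$\frac{5 \sqrt{6} \sqrt{\pi}}{3 e^{\frac{8}{27}}}$

Define $I(b) = \int_{-\infty}^{\infty} 5 e^{- \frac{3 t^{2}}{2}} \cos{\left(b t \right)} \, dt$.

Differentiating under the integral sign,
$$I'(b) = \int_{-\infty}^{\infty} - 5 t e^{- \frac{3 t^{2}}{2}} \sin{\left(b t \right)} \, dt.$$

Integrate $\int_{-\infty}^{\infty} t \sin(b t)\, e^{- \frac{3 t^{2}}{2}}\, dt$ by parts with $u = \sin(b t)$ and $dv = t\, e^{- \frac{3 t^{2}}{2}}\, dt$, giving $v = - \frac{e^{- \frac{3 t^{2}}{2}}}{3}$. The boundary term vanishes and
$$\int_{-\infty}^{\infty} t \sin(b t)\, e^{- \frac{3 t^{2}}{2}}\, dt = \frac{b}{3} \int_{-\infty}^{\infty} \cos(b t)\, e^{- \frac{3 t^{2}}{2}}\, dt,$$
so $I'(b) = - \frac{b}{3}\, I(b)$.

This is a separable first-order ODE; solving with the initial condition $I(0) = \int_{-\infty}^{\infty} 5 e^{- \frac{3 t^{2}}{2}}\,dt = \frac{5 \sqrt{6} \sqrt{\pi}}{3}$ gives
$$I(b) = \frac{5 \sqrt{6} \sqrt{\pi} e^{- \frac{b^{2}}{6}}}{3}.$$

Setting $b = \frac{4}{3}$:
$$I = \frac{5 \sqrt{6} \sqrt{\pi}}{3 e^{\frac{8}{27}}}.$$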